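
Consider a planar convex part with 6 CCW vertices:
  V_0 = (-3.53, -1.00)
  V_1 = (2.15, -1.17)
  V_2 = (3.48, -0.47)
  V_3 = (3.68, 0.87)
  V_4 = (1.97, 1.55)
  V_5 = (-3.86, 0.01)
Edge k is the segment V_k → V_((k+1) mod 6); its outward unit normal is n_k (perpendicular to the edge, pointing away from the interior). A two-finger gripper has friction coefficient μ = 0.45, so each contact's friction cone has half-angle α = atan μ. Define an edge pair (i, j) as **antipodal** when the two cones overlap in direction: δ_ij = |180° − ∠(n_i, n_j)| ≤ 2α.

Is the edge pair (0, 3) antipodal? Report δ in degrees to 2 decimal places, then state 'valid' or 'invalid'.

α = atan 0.45 = 24.23°;  2α = 48.46°
edge 0: e_0 = (+5.68, -0.17);  n_0 = (-0.0299, -0.9996)
edge 3: e_3 = (-1.71, +0.68);  n_3 = (+0.3695, +0.9292)
∠(n_0, n_3) = 160.03°
δ = |180° − 160.03°| = 19.97°
19.97° ≤ 2α = 48.46°  →  valid

δ = 19.97°, valid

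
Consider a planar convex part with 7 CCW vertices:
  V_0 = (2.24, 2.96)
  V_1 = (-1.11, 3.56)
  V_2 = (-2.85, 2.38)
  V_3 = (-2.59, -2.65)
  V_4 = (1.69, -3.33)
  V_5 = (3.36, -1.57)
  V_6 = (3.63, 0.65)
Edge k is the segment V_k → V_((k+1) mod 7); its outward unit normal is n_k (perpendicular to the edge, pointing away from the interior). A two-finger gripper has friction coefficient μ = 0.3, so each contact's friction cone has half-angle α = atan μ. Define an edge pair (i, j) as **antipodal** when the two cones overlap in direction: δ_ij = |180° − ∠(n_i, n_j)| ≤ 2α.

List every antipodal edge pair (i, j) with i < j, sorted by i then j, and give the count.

count = 4; pairs: (0,3), (1,4), (2,5), (2,6)

α = atan 0.3 = 16.70°;  2α = 33.40°
n_0 = (+0.1763, +0.9843)
n_1 = (-0.5613, +0.8276)
n_2 = (-0.9987, -0.0516)
n_3 = (-0.1569, -0.9876)
n_4 = (+0.7254, -0.6883)
n_5 = (+0.9927, -0.1207)
n_6 = (+0.8568, +0.5156)
  (0,1): δ = 135.70°  ·
  (0,2): δ = 76.89°  ·
  (0,3): δ = 1.13°  ✓
  (0,4): δ = 56.66°  ·
  (0,5): δ = 93.22°  ·
  (0,6): δ = 131.19°  ·
  (1,2): δ = 121.18°  ·
  (1,3): δ = 43.17°  ·
  (1,4): δ = 12.36°  ✓
  (1,5): δ = 48.92°  ·
  (1,6): δ = 86.89°  ·
  (2,3): δ = 101.99°  ·
  (2,4): δ = 46.46°  ·
  (2,5): δ = 9.89°  ✓
  (2,6): δ = 28.08°  ✓
  (3,4): δ = 124.47°  ·
  (3,5): δ = 87.91°  ·
  (3,6): δ = 49.94°  ·
  (4,5): δ = 143.44°  ·
  (4,6): δ = 105.47°  ·
  (5,6): δ = 142.03°  ·
antipodal pairs: 4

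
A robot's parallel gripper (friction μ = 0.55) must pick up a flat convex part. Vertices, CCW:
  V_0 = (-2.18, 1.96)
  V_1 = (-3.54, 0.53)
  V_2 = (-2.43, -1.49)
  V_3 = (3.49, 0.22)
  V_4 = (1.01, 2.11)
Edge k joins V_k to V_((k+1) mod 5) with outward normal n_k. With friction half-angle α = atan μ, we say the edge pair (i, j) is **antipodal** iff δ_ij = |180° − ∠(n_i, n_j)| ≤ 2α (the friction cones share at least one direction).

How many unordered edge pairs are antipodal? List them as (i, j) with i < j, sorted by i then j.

count = 4; pairs: (0,2), (1,3), (2,3), (2,4)

α = atan 0.55 = 28.81°;  2α = 57.62°
n_0 = (-0.7246, +0.6891)
n_1 = (-0.8764, -0.4816)
n_2 = (+0.2775, -0.9607)
n_3 = (+0.6061, +0.7954)
n_4 = (-0.0470, +0.9989)
  (0,1): δ = 107.65°  ·
  (0,2): δ = 30.33°  ✓
  (0,3): δ = 96.25°  ·
  (0,4): δ = 136.25°  ·
  (1,2): δ = 102.68°  ·
  (1,3): δ = 23.90°  ✓
  (1,4): δ = 63.90°  ·
  (2,3): δ = 53.42°  ✓
  (2,4): δ = 13.42°  ✓
  (3,4): δ = 140.00°  ·
antipodal pairs: 4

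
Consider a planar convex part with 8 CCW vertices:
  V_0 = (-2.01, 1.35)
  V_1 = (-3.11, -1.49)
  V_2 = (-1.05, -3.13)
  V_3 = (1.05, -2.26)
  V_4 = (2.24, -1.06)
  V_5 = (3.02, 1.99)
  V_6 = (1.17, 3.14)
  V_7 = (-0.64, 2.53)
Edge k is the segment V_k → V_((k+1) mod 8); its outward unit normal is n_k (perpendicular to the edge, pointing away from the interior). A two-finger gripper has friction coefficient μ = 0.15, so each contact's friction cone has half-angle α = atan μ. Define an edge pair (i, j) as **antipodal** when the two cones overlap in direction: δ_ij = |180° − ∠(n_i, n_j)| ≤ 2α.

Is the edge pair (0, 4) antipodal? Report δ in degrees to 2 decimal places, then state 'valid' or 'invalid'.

α = atan 0.15 = 8.53°;  2α = 17.06°
edge 0: e_0 = (-1.10, -2.84);  n_0 = (-0.9325, +0.3612)
edge 4: e_4 = (+0.78, +3.05);  n_4 = (+0.9688, -0.2478)
∠(n_0, n_4) = 173.17°
δ = |180° − 173.17°| = 6.83°
6.83° ≤ 2α = 17.06°  →  valid

δ = 6.83°, valid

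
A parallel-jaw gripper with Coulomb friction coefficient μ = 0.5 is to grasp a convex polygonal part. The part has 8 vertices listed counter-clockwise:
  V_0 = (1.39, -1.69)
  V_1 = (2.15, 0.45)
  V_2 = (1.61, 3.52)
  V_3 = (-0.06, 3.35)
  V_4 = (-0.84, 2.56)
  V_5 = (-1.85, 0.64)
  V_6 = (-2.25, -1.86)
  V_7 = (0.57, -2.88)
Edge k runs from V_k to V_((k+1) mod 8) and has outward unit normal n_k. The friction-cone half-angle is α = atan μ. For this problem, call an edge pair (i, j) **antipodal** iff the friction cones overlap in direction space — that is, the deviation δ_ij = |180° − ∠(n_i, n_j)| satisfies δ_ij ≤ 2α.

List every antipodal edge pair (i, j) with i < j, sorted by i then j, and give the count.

count = 10; pairs: (0,3), (0,4), (0,5), (1,4), (1,5), (2,6), (2,7), (3,7), (4,7), (5,7)

α = atan 0.5 = 26.57°;  2α = 53.13°
n_0 = (+0.9423, -0.3347)
n_1 = (+0.9849, +0.1732)
n_2 = (-0.1013, +0.9949)
n_3 = (-0.7116, +0.7026)
n_4 = (-0.8850, +0.4656)
n_5 = (-0.9874, +0.1580)
n_6 = (-0.3401, -0.9404)
n_7 = (+0.8234, -0.5674)
  (0,1): δ = 150.47°  ·
  (0,2): δ = 64.64°  ·
  (0,3): δ = 25.08°  ✓
  (0,4): δ = 8.19°  ✓
  (0,5): δ = 10.46°  ✓
  (0,6): δ = 89.67°  ·
  (0,7): δ = 164.98°  ·
  (1,2): δ = 94.16°  ·
  (1,3): δ = 54.61°  ·
  (1,4): δ = 37.72°  ✓
  (1,5): δ = 19.07°  ✓
  (1,6): δ = 60.14°  ·
  (1,7): δ = 135.45°  ·
  (2,3): δ = 140.45°  ·
  (2,4): δ = 123.56°  ·
  (2,5): δ = 104.90°  ·
  (2,6): δ = 25.70°  ✓
  (2,7): δ = 49.62°  ✓
  (3,4): δ = 163.11°  ·
  (3,5): δ = 144.46°  ·
  (3,6): δ = 65.25°  ·
  (3,7): δ = 10.07°  ✓
  (4,5): δ = 161.34°  ·
  (4,6): δ = 82.14°  ·
  (4,7): δ = 6.82°  ✓
  (5,6): δ = 100.79°  ·
  (5,7): δ = 25.48°  ✓
  (6,7): δ = 104.68°  ·
antipodal pairs: 10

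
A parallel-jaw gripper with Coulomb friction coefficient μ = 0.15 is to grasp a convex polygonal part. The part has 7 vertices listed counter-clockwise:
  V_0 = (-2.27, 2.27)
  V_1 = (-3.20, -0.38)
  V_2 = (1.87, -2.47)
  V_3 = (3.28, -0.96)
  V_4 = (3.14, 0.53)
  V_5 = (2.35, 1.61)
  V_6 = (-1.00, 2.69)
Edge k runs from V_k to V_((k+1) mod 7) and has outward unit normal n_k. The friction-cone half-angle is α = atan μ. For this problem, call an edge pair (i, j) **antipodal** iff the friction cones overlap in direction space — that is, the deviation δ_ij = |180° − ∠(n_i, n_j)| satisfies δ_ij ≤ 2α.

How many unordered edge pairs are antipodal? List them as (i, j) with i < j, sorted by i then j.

α = atan 0.15 = 8.53°;  2α = 17.06°
n_0 = (-0.9436, +0.3311)
n_1 = (-0.3811, -0.9245)
n_2 = (+0.7309, -0.6825)
n_3 = (+0.9956, +0.0935)
n_4 = (+0.8071, +0.5904)
n_5 = (+0.3068, +0.9518)
n_6 = (-0.3140, +0.9494)
  (0,1): δ = 93.06°  ·
  (0,2): δ = 23.70°  ·
  (0,3): δ = 24.71°  ·
  (0,4): δ = 55.52°  ·
  (0,5): δ = 91.47°  ·
  (0,6): δ = 127.64°  ·
  (1,2): δ = 110.64°  ·
  (1,3): δ = 62.23°  ·
  (1,4): δ = 31.41°  ·
  (1,5): δ = 4.53°  ✓
  (1,6): δ = 40.70°  ·
  (2,3): δ = 131.59°  ·
  (2,4): δ = 100.78°  ·
  (2,5): δ = 64.83°  ·
  (2,6): δ = 28.66°  ·
  (3,4): δ = 149.18°  ·
  (3,5): δ = 113.24°  ·
  (3,6): δ = 77.07°  ·
  (4,5): δ = 144.05°  ·
  (4,6): δ = 107.89°  ·
  (5,6): δ = 143.83°  ·
antipodal pairs: 1

count = 1; pairs: (1,5)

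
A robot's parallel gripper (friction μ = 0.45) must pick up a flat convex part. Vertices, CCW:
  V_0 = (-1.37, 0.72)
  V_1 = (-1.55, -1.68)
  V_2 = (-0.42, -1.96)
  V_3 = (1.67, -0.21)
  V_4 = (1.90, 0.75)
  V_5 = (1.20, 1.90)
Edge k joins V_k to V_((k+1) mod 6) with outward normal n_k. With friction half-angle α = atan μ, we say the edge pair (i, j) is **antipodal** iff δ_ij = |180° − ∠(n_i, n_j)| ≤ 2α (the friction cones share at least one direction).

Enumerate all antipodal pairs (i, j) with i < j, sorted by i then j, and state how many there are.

count = 6; pairs: (0,2), (0,3), (0,4), (1,4), (1,5), (2,5)

α = atan 0.45 = 24.23°;  2α = 48.46°
n_0 = (-0.9972, +0.0748)
n_1 = (-0.2405, -0.9706)
n_2 = (+0.6420, -0.7667)
n_3 = (+0.9725, -0.2330)
n_4 = (+0.8542, +0.5199)
n_5 = (-0.4173, +0.9088)
  (0,1): δ = 99.63°  ·
  (0,2): δ = 45.77°  ✓
  (0,3): δ = 9.18°  ✓
  (0,4): δ = 35.62°  ✓
  (0,5): δ = 118.95°  ·
  (1,2): δ = 126.14°  ·
  (1,3): δ = 89.56°  ·
  (1,4): δ = 44.75°  ✓
  (1,5): δ = 38.58°  ✓
  (2,3): δ = 143.41°  ·
  (2,4): δ = 98.61°  ·
  (2,5): δ = 15.28°  ✓
  (3,4): δ = 135.20°  ·
  (3,5): δ = 51.86°  ·
  (4,5): δ = 96.67°  ·
antipodal pairs: 6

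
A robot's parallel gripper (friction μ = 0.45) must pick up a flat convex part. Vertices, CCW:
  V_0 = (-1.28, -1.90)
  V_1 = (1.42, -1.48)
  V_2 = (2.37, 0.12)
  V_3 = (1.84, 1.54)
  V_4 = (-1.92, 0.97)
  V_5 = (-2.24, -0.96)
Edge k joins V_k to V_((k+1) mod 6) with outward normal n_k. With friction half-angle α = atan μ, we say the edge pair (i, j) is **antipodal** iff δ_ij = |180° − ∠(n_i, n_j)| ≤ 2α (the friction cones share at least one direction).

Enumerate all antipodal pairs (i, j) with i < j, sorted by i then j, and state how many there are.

α = atan 0.45 = 24.23°;  2α = 48.46°
n_0 = (+0.1537, -0.9881)
n_1 = (+0.8599, -0.5105)
n_2 = (+0.9369, +0.3497)
n_3 = (-0.1499, +0.9887)
n_4 = (-0.9865, +0.1636)
n_5 = (-0.6996, -0.7145)
  (0,1): δ = 129.54°  ·
  (0,2): δ = 78.37°  ·
  (0,3): δ = 0.22°  ✓
  (0,4): δ = 71.74°  ·
  (0,5): δ = 126.76°  ·
  (1,2): δ = 128.83°  ·
  (1,3): δ = 50.68°  ·
  (1,4): δ = 21.29°  ✓
  (1,5): δ = 76.30°  ·
  (2,3): δ = 101.85°  ·
  (2,4): δ = 29.88°  ✓
  (2,5): δ = 25.14°  ✓
  (3,4): δ = 108.03°  ·
  (3,5): δ = 53.02°  ·
  (4,5): δ = 124.98°  ·
antipodal pairs: 4

count = 4; pairs: (0,3), (1,4), (2,4), (2,5)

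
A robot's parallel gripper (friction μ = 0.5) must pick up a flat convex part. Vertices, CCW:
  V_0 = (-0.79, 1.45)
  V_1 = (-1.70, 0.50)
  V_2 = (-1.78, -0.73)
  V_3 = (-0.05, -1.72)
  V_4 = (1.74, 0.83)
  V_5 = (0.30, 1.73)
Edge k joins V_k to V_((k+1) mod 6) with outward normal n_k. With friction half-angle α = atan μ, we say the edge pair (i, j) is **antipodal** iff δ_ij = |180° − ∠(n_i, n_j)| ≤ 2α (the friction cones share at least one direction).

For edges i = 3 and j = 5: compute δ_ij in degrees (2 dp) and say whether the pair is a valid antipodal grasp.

α = atan 0.5 = 26.57°;  2α = 53.13°
edge 3: e_3 = (+1.79, +2.55);  n_3 = (+0.8185, -0.5745)
edge 5: e_5 = (-1.09, -0.28);  n_5 = (-0.2488, +0.9686)
∠(n_3, n_5) = 139.47°
δ = |180° − 139.47°| = 40.53°
40.53° ≤ 2α = 53.13°  →  valid

δ = 40.53°, valid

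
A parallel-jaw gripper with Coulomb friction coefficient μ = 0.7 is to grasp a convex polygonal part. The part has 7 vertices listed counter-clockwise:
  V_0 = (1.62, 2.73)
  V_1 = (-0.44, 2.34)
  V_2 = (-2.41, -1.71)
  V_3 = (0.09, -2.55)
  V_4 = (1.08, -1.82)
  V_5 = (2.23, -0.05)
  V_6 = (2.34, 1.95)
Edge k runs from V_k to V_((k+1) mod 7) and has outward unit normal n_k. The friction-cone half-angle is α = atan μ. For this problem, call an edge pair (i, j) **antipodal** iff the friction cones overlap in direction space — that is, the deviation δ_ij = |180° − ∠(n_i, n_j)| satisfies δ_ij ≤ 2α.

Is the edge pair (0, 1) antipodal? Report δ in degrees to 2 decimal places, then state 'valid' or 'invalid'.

α = atan 0.7 = 34.99°;  2α = 69.98°
edge 0: e_0 = (-2.06, -0.39);  n_0 = (-0.1860, +0.9825)
edge 1: e_1 = (-1.97, -4.05);  n_1 = (-0.8993, +0.4374)
∠(n_0, n_1) = 53.34°
δ = |180° − 53.34°| = 126.66°
126.66° > 2α = 69.98°  →  invalid

δ = 126.66°, invalid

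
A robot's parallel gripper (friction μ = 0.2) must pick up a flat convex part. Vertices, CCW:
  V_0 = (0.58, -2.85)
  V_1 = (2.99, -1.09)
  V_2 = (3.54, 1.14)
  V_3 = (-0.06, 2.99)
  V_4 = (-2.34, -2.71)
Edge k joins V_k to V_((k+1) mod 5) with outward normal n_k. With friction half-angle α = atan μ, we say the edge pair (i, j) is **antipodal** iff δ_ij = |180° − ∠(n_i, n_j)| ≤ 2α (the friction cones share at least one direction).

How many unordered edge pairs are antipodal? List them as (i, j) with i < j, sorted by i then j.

α = atan 0.2 = 11.31°;  2α = 22.62°
n_0 = (+0.5898, -0.8076)
n_1 = (+0.9709, -0.2395)
n_2 = (+0.4571, +0.8894)
n_3 = (-0.9285, +0.3714)
n_4 = (-0.0479, -0.9989)
  (0,1): δ = 140.00°  ·
  (0,2): δ = 63.34°  ·
  (0,3): δ = 32.06°  ·
  (0,4): δ = 141.11°  ·
  (1,2): δ = 103.34°  ·
  (1,3): δ = 7.95°  ✓
  (1,4): δ = 101.11°  ·
  (2,3): δ = 84.60°  ·
  (2,4): δ = 24.45°  ·
  (3,4): δ = 70.94°  ·
antipodal pairs: 1

count = 1; pairs: (1,3)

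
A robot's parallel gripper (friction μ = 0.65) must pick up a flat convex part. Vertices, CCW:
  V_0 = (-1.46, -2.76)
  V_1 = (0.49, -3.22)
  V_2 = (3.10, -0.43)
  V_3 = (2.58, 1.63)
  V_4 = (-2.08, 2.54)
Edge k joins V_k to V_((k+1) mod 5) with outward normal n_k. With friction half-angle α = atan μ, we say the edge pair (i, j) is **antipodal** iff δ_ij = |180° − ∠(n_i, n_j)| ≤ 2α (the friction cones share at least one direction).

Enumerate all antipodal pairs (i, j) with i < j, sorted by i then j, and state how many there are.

count = 5; pairs: (0,2), (0,3), (1,3), (1,4), (2,4)

α = atan 0.65 = 33.02°;  2α = 66.05°
n_0 = (-0.2296, -0.9733)
n_1 = (+0.7303, -0.6832)
n_2 = (+0.9696, +0.2447)
n_3 = (+0.1917, +0.9815)
n_4 = (-0.9932, -0.1162)
  (0,1): δ = 119.82°  ·
  (0,2): δ = 62.56°  ✓
  (0,3): δ = 2.22°  ✓
  (0,4): δ = 109.95°  ·
  (1,2): δ = 122.74°  ·
  (1,3): δ = 57.96°  ✓
  (1,4): δ = 49.76°  ✓
  (2,3): δ = 115.22°  ·
  (2,4): δ = 7.49°  ✓
  (3,4): δ = 72.28°  ·
antipodal pairs: 5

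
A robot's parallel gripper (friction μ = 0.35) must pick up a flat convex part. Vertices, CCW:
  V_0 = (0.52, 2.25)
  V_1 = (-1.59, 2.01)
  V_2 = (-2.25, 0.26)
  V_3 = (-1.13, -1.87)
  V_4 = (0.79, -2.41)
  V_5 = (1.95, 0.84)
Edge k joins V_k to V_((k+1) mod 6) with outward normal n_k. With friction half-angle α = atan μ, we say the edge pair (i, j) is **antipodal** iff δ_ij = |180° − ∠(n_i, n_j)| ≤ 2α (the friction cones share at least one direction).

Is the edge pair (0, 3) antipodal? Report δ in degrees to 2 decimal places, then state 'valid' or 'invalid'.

α = atan 0.35 = 19.29°;  2α = 38.58°
edge 0: e_0 = (-2.11, -0.24);  n_0 = (-0.1130, +0.9936)
edge 3: e_3 = (+1.92, -0.54);  n_3 = (-0.2707, -0.9627)
∠(n_0, n_3) = 157.80°
δ = |180° − 157.80°| = 22.20°
22.20° ≤ 2α = 38.58°  →  valid

δ = 22.20°, valid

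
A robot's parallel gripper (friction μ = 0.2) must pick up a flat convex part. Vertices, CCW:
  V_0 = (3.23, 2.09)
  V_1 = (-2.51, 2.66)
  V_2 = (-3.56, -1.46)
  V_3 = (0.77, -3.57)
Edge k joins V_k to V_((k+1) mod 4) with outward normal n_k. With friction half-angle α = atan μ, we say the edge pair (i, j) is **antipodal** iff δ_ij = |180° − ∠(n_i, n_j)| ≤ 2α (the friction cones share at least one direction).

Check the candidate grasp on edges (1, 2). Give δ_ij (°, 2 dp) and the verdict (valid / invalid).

δ = 101.68°, invalid

α = atan 0.2 = 11.31°;  2α = 22.62°
edge 1: e_1 = (-1.05, -4.12);  n_1 = (-0.9690, +0.2470)
edge 2: e_2 = (+4.33, -2.11);  n_2 = (-0.4381, -0.8989)
∠(n_1, n_2) = 78.32°
δ = |180° − 78.32°| = 101.68°
101.68° > 2α = 22.62°  →  invalid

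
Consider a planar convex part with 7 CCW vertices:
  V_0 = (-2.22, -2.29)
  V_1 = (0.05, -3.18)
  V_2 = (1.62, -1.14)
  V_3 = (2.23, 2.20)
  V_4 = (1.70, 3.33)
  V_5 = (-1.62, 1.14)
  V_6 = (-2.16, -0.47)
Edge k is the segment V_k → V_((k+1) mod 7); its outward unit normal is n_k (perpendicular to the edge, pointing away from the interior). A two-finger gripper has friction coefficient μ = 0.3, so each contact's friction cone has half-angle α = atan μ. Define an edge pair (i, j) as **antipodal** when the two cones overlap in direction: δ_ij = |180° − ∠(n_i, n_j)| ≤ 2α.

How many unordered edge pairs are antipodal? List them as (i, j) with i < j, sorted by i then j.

α = atan 0.3 = 16.70°;  2α = 33.40°
n_0 = (-0.3650, -0.9310)
n_1 = (+0.7925, -0.6099)
n_2 = (+0.9837, -0.1797)
n_3 = (+0.9054, +0.4246)
n_4 = (-0.5506, +0.8347)
n_5 = (-0.9481, +0.3180)
n_6 = (-0.9995, +0.0329)
  (0,1): δ = 106.17°  ·
  (0,2): δ = 78.94°  ·
  (0,3): δ = 43.46°  ·
  (0,4): δ = 54.82°  ·
  (0,5): δ = 92.87°  ·
  (0,6): δ = 109.52°  ·
  (1,2): δ = 152.77°  ·
  (1,3): δ = 117.29°  ·
  (1,4): δ = 19.01°  ✓
  (1,5): δ = 19.04°  ✓
  (1,6): δ = 35.69°  ·
  (2,3): δ = 144.52°  ·
  (2,4): δ = 46.24°  ·
  (2,5): δ = 8.19°  ✓
  (2,6): δ = 8.46°  ✓
  (3,4): δ = 81.72°  ·
  (3,5): δ = 43.67°  ·
  (3,6): δ = 27.02°  ✓
  (4,5): δ = 141.95°  ·
  (4,6): δ = 125.30°  ·
  (5,6): δ = 163.35°  ·
antipodal pairs: 5

count = 5; pairs: (1,4), (1,5), (2,5), (2,6), (3,6)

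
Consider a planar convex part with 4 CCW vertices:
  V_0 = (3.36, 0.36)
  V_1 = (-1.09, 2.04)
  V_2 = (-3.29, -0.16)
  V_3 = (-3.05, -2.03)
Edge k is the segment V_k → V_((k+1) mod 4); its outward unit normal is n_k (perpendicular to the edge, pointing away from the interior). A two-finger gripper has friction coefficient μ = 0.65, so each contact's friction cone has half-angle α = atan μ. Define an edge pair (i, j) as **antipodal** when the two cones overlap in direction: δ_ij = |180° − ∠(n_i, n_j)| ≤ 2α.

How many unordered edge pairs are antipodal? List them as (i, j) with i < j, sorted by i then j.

α = atan 0.65 = 33.02°;  2α = 66.05°
n_0 = (+0.3532, +0.9355)
n_1 = (-0.7071, +0.7071)
n_2 = (-0.9919, -0.1273)
n_3 = (+0.3494, -0.9370)
  (0,1): δ = 114.32°  ·
  (0,2): δ = 62.00°  ✓
  (0,3): δ = 41.13°  ✓
  (1,2): δ = 127.69°  ·
  (1,3): δ = 24.55°  ✓
  (2,3): δ = 76.87°  ·
antipodal pairs: 3

count = 3; pairs: (0,2), (0,3), (1,3)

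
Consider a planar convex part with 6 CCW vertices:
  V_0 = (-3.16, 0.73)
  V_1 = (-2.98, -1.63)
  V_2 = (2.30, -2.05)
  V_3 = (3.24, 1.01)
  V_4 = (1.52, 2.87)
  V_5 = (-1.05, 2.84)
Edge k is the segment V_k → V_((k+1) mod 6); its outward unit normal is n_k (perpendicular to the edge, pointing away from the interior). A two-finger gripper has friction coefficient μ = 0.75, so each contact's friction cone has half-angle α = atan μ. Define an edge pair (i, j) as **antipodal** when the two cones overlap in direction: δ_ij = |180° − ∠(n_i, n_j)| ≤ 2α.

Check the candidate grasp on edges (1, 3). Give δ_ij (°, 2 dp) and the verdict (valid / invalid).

δ = 42.69°, valid

α = atan 0.75 = 36.87°;  2α = 73.74°
edge 1: e_1 = (+5.28, -0.42);  n_1 = (-0.0793, -0.9969)
edge 3: e_3 = (-1.72, +1.86);  n_3 = (+0.7342, +0.6789)
∠(n_1, n_3) = 137.31°
δ = |180° − 137.31°| = 42.69°
42.69° ≤ 2α = 73.74°  →  valid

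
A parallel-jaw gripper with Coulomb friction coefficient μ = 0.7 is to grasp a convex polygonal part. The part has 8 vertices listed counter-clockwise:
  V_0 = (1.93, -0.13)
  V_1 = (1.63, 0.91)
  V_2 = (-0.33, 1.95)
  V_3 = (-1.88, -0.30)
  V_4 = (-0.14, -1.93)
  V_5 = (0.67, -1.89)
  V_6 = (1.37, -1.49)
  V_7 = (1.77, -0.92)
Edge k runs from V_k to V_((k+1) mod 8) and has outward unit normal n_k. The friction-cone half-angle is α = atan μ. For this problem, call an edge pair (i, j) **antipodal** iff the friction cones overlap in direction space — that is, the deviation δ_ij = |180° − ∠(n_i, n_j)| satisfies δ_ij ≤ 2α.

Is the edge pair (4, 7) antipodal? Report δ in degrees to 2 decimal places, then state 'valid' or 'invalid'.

α = atan 0.7 = 34.99°;  2α = 69.98°
edge 4: e_4 = (+0.81, +0.04);  n_4 = (+0.0493, -0.9988)
edge 7: e_7 = (+0.16, +0.79);  n_7 = (+0.9801, -0.1985)
∠(n_4, n_7) = 75.72°
δ = |180° − 75.72°| = 104.28°
104.28° > 2α = 69.98°  →  invalid

δ = 104.28°, invalid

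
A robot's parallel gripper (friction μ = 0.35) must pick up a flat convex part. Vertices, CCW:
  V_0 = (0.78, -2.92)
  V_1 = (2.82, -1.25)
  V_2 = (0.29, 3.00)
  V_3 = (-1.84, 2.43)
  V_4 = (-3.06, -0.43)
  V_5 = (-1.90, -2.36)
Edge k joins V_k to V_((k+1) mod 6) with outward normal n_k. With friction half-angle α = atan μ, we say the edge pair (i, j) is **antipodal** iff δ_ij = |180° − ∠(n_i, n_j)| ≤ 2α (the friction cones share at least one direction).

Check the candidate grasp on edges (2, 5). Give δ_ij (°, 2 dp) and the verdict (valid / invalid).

δ = 26.78°, valid

α = atan 0.35 = 19.29°;  2α = 38.58°
edge 2: e_2 = (-2.13, -0.57);  n_2 = (-0.2585, +0.9660)
edge 5: e_5 = (+2.68, -0.56);  n_5 = (-0.2045, -0.9789)
∠(n_2, n_5) = 153.22°
δ = |180° − 153.22°| = 26.78°
26.78° ≤ 2α = 38.58°  →  valid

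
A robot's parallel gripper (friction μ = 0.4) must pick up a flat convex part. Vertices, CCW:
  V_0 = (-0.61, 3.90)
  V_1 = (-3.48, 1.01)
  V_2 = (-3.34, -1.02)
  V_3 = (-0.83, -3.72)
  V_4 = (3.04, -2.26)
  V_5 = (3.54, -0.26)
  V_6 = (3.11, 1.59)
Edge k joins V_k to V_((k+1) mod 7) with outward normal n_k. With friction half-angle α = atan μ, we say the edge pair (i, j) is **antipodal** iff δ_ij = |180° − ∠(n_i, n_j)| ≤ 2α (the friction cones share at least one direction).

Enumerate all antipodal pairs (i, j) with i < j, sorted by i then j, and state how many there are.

count = 6; pairs: (0,3), (0,4), (1,4), (1,5), (2,5), (2,6)

α = atan 0.4 = 21.80°;  2α = 43.60°
n_0 = (-0.7096, +0.7046)
n_1 = (-0.9976, -0.0688)
n_2 = (-0.7324, -0.6809)
n_3 = (+0.3530, -0.9356)
n_4 = (+0.9701, -0.2425)
n_5 = (+0.9740, +0.2264)
n_6 = (+0.5275, +0.8495)
  (0,1): δ = 131.25°  ·
  (0,2): δ = 92.29°  ·
  (0,3): δ = 24.53°  ✓
  (0,4): δ = 30.76°  ✓
  (0,5): δ = 57.89°  ·
  (0,6): δ = 102.96°  ·
  (1,2): δ = 141.03°  ·
  (1,3): δ = 73.28°  ·
  (1,4): δ = 17.98°  ✓
  (1,5): δ = 9.14°  ✓
  (1,6): δ = 54.22°  ·
  (2,3): δ = 112.24°  ·
  (2,4): δ = 56.95°  ·
  (2,5): δ = 29.83°  ✓
  (2,6): δ = 15.25°  ✓
  (3,4): δ = 124.71°  ·
  (3,5): δ = 97.58°  ·
  (3,6): δ = 52.51°  ·
  (4,5): δ = 152.88°  ·
  (4,6): δ = 107.80°  ·
  (5,6): δ = 134.92°  ·
antipodal pairs: 6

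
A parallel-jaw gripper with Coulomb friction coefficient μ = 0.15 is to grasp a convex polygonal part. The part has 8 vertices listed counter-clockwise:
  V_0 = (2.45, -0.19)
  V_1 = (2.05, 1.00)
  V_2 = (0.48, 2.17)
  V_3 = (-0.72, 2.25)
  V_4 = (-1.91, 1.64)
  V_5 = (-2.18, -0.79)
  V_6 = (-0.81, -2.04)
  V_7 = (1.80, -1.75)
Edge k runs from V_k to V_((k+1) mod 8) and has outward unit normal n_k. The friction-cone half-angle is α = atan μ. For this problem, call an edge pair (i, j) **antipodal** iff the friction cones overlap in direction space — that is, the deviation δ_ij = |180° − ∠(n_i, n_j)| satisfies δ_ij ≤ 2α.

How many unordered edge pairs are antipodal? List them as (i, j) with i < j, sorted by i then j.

α = atan 0.15 = 8.53°;  2α = 17.06°
n_0 = (+0.9479, +0.3186)
n_1 = (+0.5975, +0.8018)
n_2 = (+0.0665, +0.9978)
n_3 = (-0.4562, +0.8899)
n_4 = (-0.9939, +0.1104)
n_5 = (-0.6740, -0.7387)
n_6 = (+0.1104, -0.9939)
n_7 = (+0.9231, -0.3846)
  (0,1): δ = 145.27°  ·
  (0,2): δ = 112.39°  ·
  (0,3): δ = 81.44°  ·
  (0,4): δ = 24.92°  ·
  (0,5): δ = 29.04°  ·
  (0,6): δ = 77.76°  ·
  (0,7): δ = 138.80°  ·
  (1,2): δ = 147.12°  ·
  (1,3): δ = 116.17°  ·
  (1,4): δ = 59.65°  ·
  (1,5): δ = 5.68°  ✓
  (1,6): δ = 43.03°  ·
  (1,7): δ = 104.07°  ·
  (2,3): δ = 149.05°  ·
  (2,4): δ = 92.53°  ·
  (2,5): δ = 38.56°  ·
  (2,6): δ = 10.15°  ✓
  (2,7): δ = 71.19°  ·
  (3,4): δ = 123.48°  ·
  (3,5): δ = 69.52°  ·
  (3,6): δ = 20.80°  ·
  (3,7): δ = 40.24°  ·
  (4,5): δ = 126.04°  ·
  (4,6): δ = 77.32°  ·
  (4,7): δ = 16.28°  ✓
  (5,6): δ = 131.28°  ·
  (5,7): δ = 70.24°  ·
  (6,7): δ = 118.96°  ·
antipodal pairs: 3

count = 3; pairs: (1,5), (2,6), (4,7)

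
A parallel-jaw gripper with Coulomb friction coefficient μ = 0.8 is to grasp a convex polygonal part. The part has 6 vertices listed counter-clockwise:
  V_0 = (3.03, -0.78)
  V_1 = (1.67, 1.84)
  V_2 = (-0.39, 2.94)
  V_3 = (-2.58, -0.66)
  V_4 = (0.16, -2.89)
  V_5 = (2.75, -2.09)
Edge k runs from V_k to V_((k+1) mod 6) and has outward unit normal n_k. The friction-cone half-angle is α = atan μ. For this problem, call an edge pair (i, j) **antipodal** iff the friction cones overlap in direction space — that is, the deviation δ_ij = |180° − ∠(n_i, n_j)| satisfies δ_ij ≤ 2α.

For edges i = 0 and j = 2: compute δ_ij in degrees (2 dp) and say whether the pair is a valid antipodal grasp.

δ = 58.75°, valid

α = atan 0.8 = 38.66°;  2α = 77.32°
edge 0: e_0 = (-1.36, +2.62);  n_0 = (+0.8875, +0.4607)
edge 2: e_2 = (-2.19, -3.60);  n_2 = (-0.8543, +0.5197)
∠(n_0, n_2) = 121.25°
δ = |180° − 121.25°| = 58.75°
58.75° ≤ 2α = 77.32°  →  valid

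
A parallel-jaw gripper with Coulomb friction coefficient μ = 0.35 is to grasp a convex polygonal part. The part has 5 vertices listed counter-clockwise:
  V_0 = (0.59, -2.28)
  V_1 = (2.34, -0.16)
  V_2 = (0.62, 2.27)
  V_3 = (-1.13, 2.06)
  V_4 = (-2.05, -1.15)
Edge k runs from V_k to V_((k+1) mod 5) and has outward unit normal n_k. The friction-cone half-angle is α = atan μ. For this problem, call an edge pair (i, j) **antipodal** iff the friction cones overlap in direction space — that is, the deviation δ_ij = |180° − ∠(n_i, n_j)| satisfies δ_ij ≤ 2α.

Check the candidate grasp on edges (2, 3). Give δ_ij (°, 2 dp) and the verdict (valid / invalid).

α = atan 0.35 = 19.29°;  2α = 38.58°
edge 2: e_2 = (-1.75, -0.21);  n_2 = (-0.1191, +0.9929)
edge 3: e_3 = (-0.92, -3.21);  n_3 = (-0.9613, +0.2755)
∠(n_2, n_3) = 67.16°
δ = |180° − 67.16°| = 112.84°
112.84° > 2α = 38.58°  →  invalid

δ = 112.84°, invalid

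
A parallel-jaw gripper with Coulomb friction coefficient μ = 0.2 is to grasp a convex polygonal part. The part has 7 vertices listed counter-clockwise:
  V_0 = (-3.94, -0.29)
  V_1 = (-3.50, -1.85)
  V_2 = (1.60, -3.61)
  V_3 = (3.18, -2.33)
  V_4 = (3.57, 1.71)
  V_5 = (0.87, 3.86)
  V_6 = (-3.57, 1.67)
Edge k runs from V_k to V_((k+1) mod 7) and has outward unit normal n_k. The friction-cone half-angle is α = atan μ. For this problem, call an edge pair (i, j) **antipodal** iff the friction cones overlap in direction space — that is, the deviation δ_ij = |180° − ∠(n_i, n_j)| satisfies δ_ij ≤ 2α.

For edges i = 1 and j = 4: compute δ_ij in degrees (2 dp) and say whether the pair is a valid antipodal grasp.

α = atan 0.2 = 11.31°;  2α = 22.62°
edge 1: e_1 = (+5.10, -1.76);  n_1 = (-0.3262, -0.9453)
edge 4: e_4 = (-2.70, +2.15);  n_4 = (+0.6229, +0.7823)
∠(n_1, n_4) = 160.51°
δ = |180° − 160.51°| = 19.49°
19.49° ≤ 2α = 22.62°  →  valid

δ = 19.49°, valid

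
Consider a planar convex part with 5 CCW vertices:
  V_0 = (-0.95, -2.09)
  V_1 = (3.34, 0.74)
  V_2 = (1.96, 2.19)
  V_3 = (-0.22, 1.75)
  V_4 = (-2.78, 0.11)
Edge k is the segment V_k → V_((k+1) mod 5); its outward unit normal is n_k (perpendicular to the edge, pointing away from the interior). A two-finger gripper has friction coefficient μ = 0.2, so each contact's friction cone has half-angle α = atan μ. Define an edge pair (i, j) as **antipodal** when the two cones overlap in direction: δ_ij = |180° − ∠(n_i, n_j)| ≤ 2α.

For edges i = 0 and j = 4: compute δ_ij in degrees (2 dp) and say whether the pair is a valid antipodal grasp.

δ = 96.34°, invalid

α = atan 0.2 = 11.31°;  2α = 22.62°
edge 0: e_0 = (+4.29, +2.83);  n_0 = (+0.5507, -0.8347)
edge 4: e_4 = (+1.83, -2.20);  n_4 = (-0.7688, -0.6395)
∠(n_0, n_4) = 83.66°
δ = |180° − 83.66°| = 96.34°
96.34° > 2α = 22.62°  →  invalid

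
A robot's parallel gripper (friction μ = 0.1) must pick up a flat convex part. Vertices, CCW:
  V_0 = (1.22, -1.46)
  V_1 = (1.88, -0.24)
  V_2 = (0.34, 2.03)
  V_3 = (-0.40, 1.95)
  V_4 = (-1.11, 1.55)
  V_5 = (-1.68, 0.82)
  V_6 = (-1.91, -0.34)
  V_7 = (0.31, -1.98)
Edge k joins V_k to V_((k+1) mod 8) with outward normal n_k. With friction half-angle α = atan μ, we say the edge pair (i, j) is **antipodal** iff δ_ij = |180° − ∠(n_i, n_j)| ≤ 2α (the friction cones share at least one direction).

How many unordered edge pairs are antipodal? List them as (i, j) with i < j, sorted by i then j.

count = 2; pairs: (0,4), (3,7)

α = atan 0.1 = 5.71°;  2α = 11.42°
n_0 = (+0.8795, -0.4758)
n_1 = (+0.8275, +0.5614)
n_2 = (-0.1075, +0.9942)
n_3 = (-0.4908, +0.8712)
n_4 = (-0.7882, +0.6154)
n_5 = (-0.9809, +0.1945)
n_6 = (-0.5942, -0.8043)
n_7 = (+0.4961, -0.8682)
  (0,1): δ = 117.43°  ·
  (0,2): δ = 55.42°  ·
  (0,3): δ = 32.19°  ·
  (0,4): δ = 9.57°  ✓
  (0,5): δ = 17.20°  ·
  (0,6): δ = 81.96°  ·
  (0,7): δ = 148.16°  ·
  (1,2): δ = 117.98°  ·
  (1,3): δ = 94.76°  ·
  (1,4): δ = 72.14°  ·
  (1,5): δ = 45.37°  ·
  (1,6): δ = 19.39°  ·
  (1,7): δ = 85.59°  ·
  (2,3): δ = 156.77°  ·
  (2,4): δ = 134.15°  ·
  (2,5): δ = 107.39°  ·
  (2,6): δ = 42.62°  ·
  (2,7): δ = 23.57°  ·
  (3,4): δ = 157.38°  ·
  (3,5): δ = 130.61°  ·
  (3,6): δ = 65.85°  ·
  (3,7): δ = 0.35°  ✓
  (4,5): δ = 153.23°  ·
  (4,6): δ = 88.47°  ·
  (4,7): δ = 22.27°  ·
  (5,6): δ = 115.24°  ·
  (5,7): δ = 49.04°  ·
  (6,7): δ = 113.80°  ·
antipodal pairs: 2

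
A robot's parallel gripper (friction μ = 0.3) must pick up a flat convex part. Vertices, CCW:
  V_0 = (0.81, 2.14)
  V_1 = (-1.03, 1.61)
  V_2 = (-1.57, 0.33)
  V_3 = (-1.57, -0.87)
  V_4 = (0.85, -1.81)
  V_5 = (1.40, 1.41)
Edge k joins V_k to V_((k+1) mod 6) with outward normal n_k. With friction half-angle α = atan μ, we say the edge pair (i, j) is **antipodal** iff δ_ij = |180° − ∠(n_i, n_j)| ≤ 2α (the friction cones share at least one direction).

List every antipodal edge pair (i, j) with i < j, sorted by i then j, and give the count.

count = 3; pairs: (1,4), (2,4), (3,5)

α = atan 0.3 = 16.70°;  2α = 33.40°
n_0 = (-0.2768, +0.9609)
n_1 = (-0.9214, +0.3887)
n_2 = (-1.0000, -0.0000)
n_3 = (-0.3621, -0.9321)
n_4 = (+0.9857, -0.1684)
n_5 = (+0.7777, +0.6286)
  (0,1): δ = 128.94°  ·
  (0,2): δ = 106.07°  ·
  (0,3): δ = 37.30°  ·
  (0,4): δ = 64.24°  ·
  (0,5): δ = 112.88°  ·
  (1,2): δ = 157.13°  ·
  (1,3): δ = 88.35°  ·
  (1,4): δ = 13.18°  ✓
  (1,5): δ = 61.82°  ·
  (2,3): δ = 111.23°  ·
  (2,4): δ = 9.69°  ✓
  (2,5): δ = 38.95°  ·
  (3,4): δ = 78.47°  ·
  (3,5): δ = 29.83°  ✓
  (4,5): δ = 131.36°  ·
antipodal pairs: 3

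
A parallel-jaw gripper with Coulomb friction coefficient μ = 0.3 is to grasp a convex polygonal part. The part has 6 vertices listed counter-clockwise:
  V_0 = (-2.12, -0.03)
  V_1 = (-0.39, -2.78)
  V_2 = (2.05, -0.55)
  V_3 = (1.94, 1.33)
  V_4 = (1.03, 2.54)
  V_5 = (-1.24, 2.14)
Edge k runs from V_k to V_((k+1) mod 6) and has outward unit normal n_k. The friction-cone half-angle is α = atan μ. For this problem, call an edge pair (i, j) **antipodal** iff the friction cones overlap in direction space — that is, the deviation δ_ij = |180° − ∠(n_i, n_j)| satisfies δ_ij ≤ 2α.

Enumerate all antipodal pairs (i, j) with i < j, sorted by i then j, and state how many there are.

α = atan 0.3 = 16.70°;  2α = 33.40°
n_0 = (-0.8464, -0.5325)
n_1 = (+0.6746, -0.7382)
n_2 = (+0.9983, +0.0584)
n_3 = (+0.7992, +0.6011)
n_4 = (-0.1735, +0.9848)
n_5 = (-0.9267, +0.3758)
  (0,1): δ = 79.75°  ·
  (0,2): δ = 28.83°  ✓
  (0,3): δ = 4.77°  ✓
  (0,4): δ = 67.82°  ·
  (0,5): δ = 125.75°  ·
  (1,2): δ = 129.08°  ·
  (1,3): δ = 95.48°  ·
  (1,4): δ = 32.43°  ✓
  (1,5): δ = 25.50°  ✓
  (2,3): δ = 146.40°  ·
  (2,4): δ = 83.36°  ·
  (2,5): δ = 25.42°  ✓
  (3,4): δ = 116.95°  ·
  (3,5): δ = 59.02°  ·
  (4,5): δ = 122.07°  ·
antipodal pairs: 5

count = 5; pairs: (0,2), (0,3), (1,4), (1,5), (2,5)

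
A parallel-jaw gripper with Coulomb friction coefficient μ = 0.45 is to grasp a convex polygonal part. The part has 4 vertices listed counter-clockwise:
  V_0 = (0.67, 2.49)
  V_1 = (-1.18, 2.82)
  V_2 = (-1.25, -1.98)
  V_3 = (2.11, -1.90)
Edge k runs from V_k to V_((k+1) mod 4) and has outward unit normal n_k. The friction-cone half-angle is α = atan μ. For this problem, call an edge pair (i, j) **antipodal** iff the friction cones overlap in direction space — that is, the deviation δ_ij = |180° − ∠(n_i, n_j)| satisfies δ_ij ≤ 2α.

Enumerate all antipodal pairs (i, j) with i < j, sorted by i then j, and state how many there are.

α = atan 0.45 = 24.23°;  2α = 48.46°
n_0 = (+0.1756, +0.9845)
n_1 = (-0.9999, +0.0146)
n_2 = (+0.0238, -0.9997)
n_3 = (+0.9502, +0.3117)
  (0,1): δ = 80.72°  ·
  (0,2): δ = 11.48°  ✓
  (0,3): δ = 118.27°  ·
  (1,2): δ = 87.80°  ·
  (1,3): δ = 19.00°  ✓
  (2,3): δ = 73.20°  ·
antipodal pairs: 2

count = 2; pairs: (0,2), (1,3)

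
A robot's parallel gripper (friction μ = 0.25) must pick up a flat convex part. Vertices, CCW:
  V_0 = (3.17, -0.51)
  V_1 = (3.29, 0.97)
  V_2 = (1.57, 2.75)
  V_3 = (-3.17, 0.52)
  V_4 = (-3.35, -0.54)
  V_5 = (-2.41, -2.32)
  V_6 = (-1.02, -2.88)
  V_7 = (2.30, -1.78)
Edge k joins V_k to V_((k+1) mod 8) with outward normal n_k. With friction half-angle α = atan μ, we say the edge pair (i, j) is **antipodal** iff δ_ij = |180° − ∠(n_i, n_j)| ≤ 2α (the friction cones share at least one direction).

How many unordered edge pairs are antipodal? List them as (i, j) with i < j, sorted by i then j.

α = atan 0.25 = 14.04°;  2α = 28.07°
n_0 = (+0.9967, -0.0808)
n_1 = (+0.7191, +0.6949)
n_2 = (-0.4257, +0.9049)
n_3 = (-0.9859, +0.1674)
n_4 = (-0.8843, -0.4670)
n_5 = (-0.3737, -0.9276)
n_6 = (+0.3145, -0.9493)
n_7 = (+0.8250, -0.5651)
  (0,1): δ = 131.35°  ·
  (0,2): δ = 60.17°  ·
  (0,3): δ = 5.00°  ✓
  (0,4): δ = 32.47°  ·
  (0,5): δ = 72.69°  ·
  (0,6): δ = 112.97°  ·
  (0,7): δ = 150.22°  ·
  (1,2): δ = 108.82°  ·
  (1,3): δ = 53.66°  ·
  (1,4): δ = 16.18°  ✓
  (1,5): δ = 24.04°  ✓
  (1,6): δ = 64.31°  ·
  (1,7): δ = 101.57°  ·
  (2,3): δ = 124.83°  ·
  (2,4): δ = 87.36°  ·
  (2,5): δ = 47.14°  ·
  (2,6): δ = 6.86°  ✓
  (2,7): δ = 30.39°  ·
  (3,4): δ = 142.52°  ·
  (3,5): δ = 102.31°  ·
  (3,6): δ = 62.03°  ·
  (3,7): δ = 24.78°  ✓
  (4,5): δ = 139.78°  ·
  (4,6): δ = 99.51°  ·
  (4,7): δ = 62.25°  ·
  (5,6): δ = 139.73°  ·
  (5,7): δ = 102.47°  ·
  (6,7): δ = 142.74°  ·
antipodal pairs: 5

count = 5; pairs: (0,3), (1,4), (1,5), (2,6), (3,7)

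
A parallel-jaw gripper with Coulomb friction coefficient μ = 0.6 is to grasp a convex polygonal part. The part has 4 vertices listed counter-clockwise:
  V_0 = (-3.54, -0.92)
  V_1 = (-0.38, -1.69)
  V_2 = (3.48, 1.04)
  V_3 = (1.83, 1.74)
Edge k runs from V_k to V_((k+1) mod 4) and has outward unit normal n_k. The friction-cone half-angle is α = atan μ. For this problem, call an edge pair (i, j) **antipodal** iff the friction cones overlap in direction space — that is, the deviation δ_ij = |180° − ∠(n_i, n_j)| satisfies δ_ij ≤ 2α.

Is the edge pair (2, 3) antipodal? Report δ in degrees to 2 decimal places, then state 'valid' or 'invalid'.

α = atan 0.6 = 30.96°;  2α = 61.93°
edge 2: e_2 = (-1.65, +0.70);  n_2 = (+0.3905, +0.9206)
edge 3: e_3 = (-5.37, -2.66);  n_3 = (-0.4439, +0.8961)
∠(n_2, n_3) = 49.34°
δ = |180° − 49.34°| = 130.66°
130.66° > 2α = 61.93°  →  invalid

δ = 130.66°, invalid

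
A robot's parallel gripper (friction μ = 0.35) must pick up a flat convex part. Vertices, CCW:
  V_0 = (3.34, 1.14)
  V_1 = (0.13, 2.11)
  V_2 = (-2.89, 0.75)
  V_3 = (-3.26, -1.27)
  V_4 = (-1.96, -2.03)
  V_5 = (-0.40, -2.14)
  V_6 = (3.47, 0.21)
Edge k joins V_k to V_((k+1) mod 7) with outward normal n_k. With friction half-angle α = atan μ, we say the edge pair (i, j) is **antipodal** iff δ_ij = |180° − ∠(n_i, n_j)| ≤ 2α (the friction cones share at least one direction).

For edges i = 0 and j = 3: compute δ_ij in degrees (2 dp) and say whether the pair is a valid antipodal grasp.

α = atan 0.35 = 19.29°;  2α = 38.58°
edge 0: e_0 = (-3.21, +0.97);  n_0 = (+0.2893, +0.9572)
edge 3: e_3 = (+1.30, -0.76);  n_3 = (-0.5047, -0.8633)
∠(n_0, n_3) = 166.50°
δ = |180° − 166.50°| = 13.50°
13.50° ≤ 2α = 38.58°  →  valid

δ = 13.50°, valid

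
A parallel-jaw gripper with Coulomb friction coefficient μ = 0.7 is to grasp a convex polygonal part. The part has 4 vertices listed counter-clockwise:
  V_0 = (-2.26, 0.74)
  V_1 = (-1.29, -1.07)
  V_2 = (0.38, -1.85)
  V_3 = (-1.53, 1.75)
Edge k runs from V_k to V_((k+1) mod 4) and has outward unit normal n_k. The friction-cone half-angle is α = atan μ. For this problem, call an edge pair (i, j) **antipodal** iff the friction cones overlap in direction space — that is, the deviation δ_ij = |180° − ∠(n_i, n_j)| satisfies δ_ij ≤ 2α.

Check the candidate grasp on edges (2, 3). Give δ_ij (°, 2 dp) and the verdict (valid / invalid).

α = atan 0.7 = 34.99°;  2α = 69.98°
edge 2: e_2 = (-1.91, +3.60);  n_2 = (+0.8834, +0.4687)
edge 3: e_3 = (-0.73, -1.01);  n_3 = (-0.8105, +0.5858)
∠(n_2, n_3) = 116.19°
δ = |180° − 116.19°| = 63.81°
63.81° ≤ 2α = 69.98°  →  valid

δ = 63.81°, valid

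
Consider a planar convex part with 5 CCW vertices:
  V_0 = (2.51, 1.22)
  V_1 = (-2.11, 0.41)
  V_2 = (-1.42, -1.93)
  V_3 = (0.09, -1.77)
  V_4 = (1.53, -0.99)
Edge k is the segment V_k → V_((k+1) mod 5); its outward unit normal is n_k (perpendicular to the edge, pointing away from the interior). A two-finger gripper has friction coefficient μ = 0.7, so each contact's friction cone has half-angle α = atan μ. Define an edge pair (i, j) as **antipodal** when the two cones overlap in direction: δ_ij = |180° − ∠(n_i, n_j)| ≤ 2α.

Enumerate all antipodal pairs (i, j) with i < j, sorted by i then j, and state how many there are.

count = 4; pairs: (0,2), (0,3), (0,4), (1,4)

α = atan 0.7 = 34.99°;  2α = 69.98°
n_0 = (-0.1727, +0.9850)
n_1 = (-0.9592, -0.2828)
n_2 = (+0.1054, -0.9944)
n_3 = (+0.4763, -0.8793)
n_4 = (+0.9142, -0.4054)
  (0,1): δ = 83.51°  ·
  (0,2): δ = 3.90°  ✓
  (0,3): δ = 18.50°  ✓
  (0,4): δ = 56.14°  ✓
  (1,2): δ = 100.38°  ·
  (1,3): δ = 77.99°  ·
  (1,4): δ = 40.34°  ✓
  (2,3): δ = 157.61°  ·
  (2,4): δ = 119.96°  ·
  (3,4): δ = 142.36°  ·
antipodal pairs: 4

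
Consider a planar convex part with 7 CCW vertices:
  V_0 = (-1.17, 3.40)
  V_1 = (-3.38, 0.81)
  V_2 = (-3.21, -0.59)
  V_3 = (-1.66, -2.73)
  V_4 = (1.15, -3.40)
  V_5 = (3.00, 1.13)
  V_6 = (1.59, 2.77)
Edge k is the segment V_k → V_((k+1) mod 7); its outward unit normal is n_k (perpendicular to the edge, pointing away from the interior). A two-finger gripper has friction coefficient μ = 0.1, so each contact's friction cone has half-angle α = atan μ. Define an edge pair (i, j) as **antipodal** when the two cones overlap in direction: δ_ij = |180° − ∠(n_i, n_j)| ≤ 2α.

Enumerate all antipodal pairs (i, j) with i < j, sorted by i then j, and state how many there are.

count = 2; pairs: (2,5), (3,6)

α = atan 0.1 = 5.71°;  2α = 11.42°
n_0 = (-0.7607, +0.6491)
n_1 = (-0.9927, -0.1205)
n_2 = (-0.8099, -0.5866)
n_3 = (-0.2319, -0.9727)
n_4 = (+0.9258, -0.3781)
n_5 = (+0.7583, +0.6519)
n_6 = (+0.2225, +0.9749)
  (0,1): δ = 132.60°  ·
  (0,2): δ = 103.61°  ·
  (0,3): δ = 62.94°  ·
  (0,4): δ = 18.26°  ·
  (0,5): δ = 81.16°  ·
  (0,6): δ = 117.62°  ·
  (1,2): δ = 151.01°  ·
  (1,3): δ = 110.33°  ·
  (1,4): δ = 29.14°  ·
  (1,5): δ = 33.76°  ·
  (1,6): δ = 70.22°  ·
  (2,3): δ = 139.33°  ·
  (2,4): δ = 58.13°  ·
  (2,5): δ = 4.77°  ✓
  (2,6): δ = 41.23°  ·
  (3,4): δ = 98.80°  ·
  (3,5): δ = 35.90°  ·
  (3,6): δ = 0.55°  ✓
  (4,5): δ = 117.10°  ·
  (4,6): δ = 80.64°  ·
  (5,6): δ = 143.55°  ·
antipodal pairs: 2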